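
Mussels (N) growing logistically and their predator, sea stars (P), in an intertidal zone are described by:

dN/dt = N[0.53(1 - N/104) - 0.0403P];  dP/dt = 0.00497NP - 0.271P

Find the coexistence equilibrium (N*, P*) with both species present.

From dP/dt = 0 with P > 0: 0.00497N* = 0.271, so N* = 54.5.
Substitute into dN/dt = 0: 0.53(1 - 54.5/104) = 0.0403P*.
The bracket is 0.476, giving P* = 0.252/0.0403 = 6.26.

N* ≈ 54.5, P* ≈ 6.26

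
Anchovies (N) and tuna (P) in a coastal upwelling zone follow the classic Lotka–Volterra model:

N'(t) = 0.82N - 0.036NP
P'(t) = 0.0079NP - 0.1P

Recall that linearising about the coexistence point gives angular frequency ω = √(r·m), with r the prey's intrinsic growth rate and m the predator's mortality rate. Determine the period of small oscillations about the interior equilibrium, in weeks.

T ≈ 21.9 weeks

Here r = 0.82 and m = 0.1, so r·m = 0.082.
ω = √0.082 = 0.286 per week, hence T = 2π/ω ≈ 21.9 weeks.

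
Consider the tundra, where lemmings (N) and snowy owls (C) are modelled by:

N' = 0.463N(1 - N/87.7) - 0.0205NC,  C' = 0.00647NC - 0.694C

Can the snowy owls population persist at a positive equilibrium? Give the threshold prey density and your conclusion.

Threshold N = 107; K < 107, so no, the predator goes extinct.

The predator equation gives dC/dt > 0 only when N > 0.694/0.00647 = 107.
Without the predator, N → K = 87.7. Since 87.7 < 107, the predator cannot invade.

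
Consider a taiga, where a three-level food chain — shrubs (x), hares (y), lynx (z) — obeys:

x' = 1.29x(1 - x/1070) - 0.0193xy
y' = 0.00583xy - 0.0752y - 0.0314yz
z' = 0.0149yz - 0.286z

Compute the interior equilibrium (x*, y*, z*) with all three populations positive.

x* ≈ 763, y* ≈ 19.2, z* ≈ 139

From dz/dt = 0: 0.0149y* = 0.286, so y* = 19.2.
From dx/dt = 0: 1.29(1 - x*/1070) = 0.0193·19.2, giving x* = 1070·(1 - 0.287) = 763.
From dy/dt = 0: 0.00583·763 - 0.0752 = 0.0314z*, so z* = 4.37/0.0314 = 139.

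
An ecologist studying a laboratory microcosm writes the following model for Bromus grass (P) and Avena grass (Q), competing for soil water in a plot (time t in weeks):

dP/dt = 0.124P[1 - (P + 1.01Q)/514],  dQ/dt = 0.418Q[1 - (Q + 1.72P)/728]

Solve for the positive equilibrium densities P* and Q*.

Setting both brackets to zero gives the nullclines P + 1.01Q = 514 and 1.72P + Q = 728.
Substituting Q = 728 - 1.72P into the first: P(1 - 1.01·1.72) = 514 - 1.01·728.
So P* = -221/-0.737 = 300, and then Q* = 728 - 1.72·300 = 212.

P* ≈ 300, Q* ≈ 212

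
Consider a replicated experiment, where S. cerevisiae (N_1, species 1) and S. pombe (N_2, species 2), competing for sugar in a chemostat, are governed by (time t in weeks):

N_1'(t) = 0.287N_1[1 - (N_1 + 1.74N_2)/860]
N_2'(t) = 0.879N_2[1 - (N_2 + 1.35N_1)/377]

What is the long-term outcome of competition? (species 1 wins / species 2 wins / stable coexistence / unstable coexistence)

species 1 excludes species 2

Compare the nullcline intercepts: K1/α12 = 860/1.74 = 494 > K2 = 377; K2/α21 = 377/1.35 = 279 < K1 = 860.
Since the inequalities point opposite ways, species 1 can invade but species 2 cannot.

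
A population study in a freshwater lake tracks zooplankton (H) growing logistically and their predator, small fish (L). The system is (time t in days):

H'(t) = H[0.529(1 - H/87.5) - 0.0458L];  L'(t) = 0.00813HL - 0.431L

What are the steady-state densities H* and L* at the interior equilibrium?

From dL/dt = 0 with L > 0: 0.00813H* = 0.431, so H* = 53.
Substitute into dH/dt = 0: 0.529(1 - 53/87.5) = 0.0458L*.
The bracket is 0.394, giving L* = 0.208/0.0458 = 4.55.

H* ≈ 53, L* ≈ 4.55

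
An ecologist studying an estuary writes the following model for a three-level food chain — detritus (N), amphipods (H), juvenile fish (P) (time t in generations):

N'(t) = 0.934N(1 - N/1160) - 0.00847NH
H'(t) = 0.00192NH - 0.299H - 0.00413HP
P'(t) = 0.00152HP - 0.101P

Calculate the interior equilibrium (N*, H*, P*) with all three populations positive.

From dP/dt = 0: 0.00152H* = 0.101, so H* = 66.4.
From dN/dt = 0: 0.934(1 - N*/1160) = 0.00847·66.4, giving N* = 1160·(1 - 0.603) = 461.
From dH/dt = 0: 0.00192·461 - 0.299 = 0.00413P*, so P* = 0.586/0.00413 = 142.

N* ≈ 461, H* ≈ 66.4, P* ≈ 142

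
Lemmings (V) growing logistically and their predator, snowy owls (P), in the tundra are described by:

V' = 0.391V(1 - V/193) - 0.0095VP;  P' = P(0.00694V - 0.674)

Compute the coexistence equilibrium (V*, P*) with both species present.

V* ≈ 97.1, P* ≈ 20.4

From dP/dt = 0 with P > 0: 0.00694V* = 0.674, so V* = 97.1.
Substitute into dV/dt = 0: 0.391(1 - 97.1/193) = 0.0095P*.
The bracket is 0.497, giving P* = 0.194/0.0095 = 20.4.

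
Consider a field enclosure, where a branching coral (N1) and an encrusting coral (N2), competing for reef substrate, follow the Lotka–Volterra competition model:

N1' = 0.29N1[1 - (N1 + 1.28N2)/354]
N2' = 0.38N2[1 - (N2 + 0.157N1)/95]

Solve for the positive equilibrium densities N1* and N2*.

Setting both brackets to zero gives the nullclines N1 + 1.28N2 = 354 and 0.157N1 + N2 = 95.
Substituting N2 = 95 - 0.157N1 into the first: N1(1 - 1.28·0.157) = 354 - 1.28·95.
So N1* = 232/0.799 = 291, and then N2* = 95 - 0.157·291 = 49.3.

N1* ≈ 291, N2* ≈ 49.3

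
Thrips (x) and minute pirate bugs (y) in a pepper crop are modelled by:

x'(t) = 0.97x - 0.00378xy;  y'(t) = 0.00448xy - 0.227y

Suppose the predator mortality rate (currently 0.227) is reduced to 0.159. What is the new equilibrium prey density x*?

At the interior fixed point, setting dy/dt = 0 with y > 0 fixes x* = (predator death rate)/(xy coefficient) — independent of the other coefficients.
With the change, x* = 0.159/0.00448 = 35.5; it falls from 50.7.

x* ≈ 35.5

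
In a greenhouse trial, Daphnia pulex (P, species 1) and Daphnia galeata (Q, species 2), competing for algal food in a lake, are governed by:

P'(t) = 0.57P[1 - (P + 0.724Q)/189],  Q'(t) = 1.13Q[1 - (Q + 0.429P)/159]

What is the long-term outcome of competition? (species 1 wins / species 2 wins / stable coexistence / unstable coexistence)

stable coexistence

Compare the nullcline intercepts: K1/α12 = 189/0.724 = 261 > K2 = 159; K2/α21 = 159/0.429 = 371 > K1 = 189.
Since both inequalities hold, each species can invade when rare, so the interior equilibrium is stable.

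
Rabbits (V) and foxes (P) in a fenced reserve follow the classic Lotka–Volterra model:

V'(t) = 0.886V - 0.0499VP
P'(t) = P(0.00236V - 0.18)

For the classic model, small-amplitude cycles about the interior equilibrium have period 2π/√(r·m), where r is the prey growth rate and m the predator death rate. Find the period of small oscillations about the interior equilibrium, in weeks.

T ≈ 15.7 weeks

Here r = 0.886 and m = 0.18, so r·m = 0.159.
ω = √0.159 = 0.399 per week, hence T = 2π/ω ≈ 15.7 weeks.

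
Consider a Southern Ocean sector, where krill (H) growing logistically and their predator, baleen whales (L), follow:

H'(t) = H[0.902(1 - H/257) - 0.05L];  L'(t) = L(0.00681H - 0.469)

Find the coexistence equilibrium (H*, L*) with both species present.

From dL/dt = 0 with L > 0: 0.00681H* = 0.469, so H* = 68.9.
Substitute into dH/dt = 0: 0.902(1 - 68.9/257) = 0.05L*.
The bracket is 0.732, giving L* = 0.66/0.05 = 13.2.

H* ≈ 68.9, L* ≈ 13.2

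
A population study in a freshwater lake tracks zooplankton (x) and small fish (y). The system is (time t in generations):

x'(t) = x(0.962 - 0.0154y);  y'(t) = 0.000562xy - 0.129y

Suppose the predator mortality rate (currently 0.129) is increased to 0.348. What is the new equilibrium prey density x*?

At the interior fixed point, setting dy/dt = 0 with y > 0 fixes x* = (predator death rate)/(xy coefficient) — independent of the other coefficients.
With the change, x* = 0.348/0.000562 = 619; it rises from 230.

x* ≈ 619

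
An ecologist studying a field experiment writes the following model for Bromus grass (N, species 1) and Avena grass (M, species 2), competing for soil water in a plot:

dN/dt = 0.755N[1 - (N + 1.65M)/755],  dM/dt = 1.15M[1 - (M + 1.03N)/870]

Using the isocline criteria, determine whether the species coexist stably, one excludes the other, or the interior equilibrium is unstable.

species 2 excludes species 1

Compare the nullcline intercepts: K1/α12 = 755/1.65 = 458 < K2 = 870; K2/α21 = 870/1.03 = 845 > K1 = 755.
Since the inequalities point opposite ways, species 2 can invade but species 1 cannot.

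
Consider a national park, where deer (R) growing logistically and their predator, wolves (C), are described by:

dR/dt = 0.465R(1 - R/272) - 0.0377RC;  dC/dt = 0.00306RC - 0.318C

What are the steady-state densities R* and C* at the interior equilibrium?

From dC/dt = 0 with C > 0: 0.00306R* = 0.318, so R* = 104.
Substitute into dR/dt = 0: 0.465(1 - 104/272) = 0.0377C*.
The bracket is 0.618, giving C* = 0.287/0.0377 = 7.62.

R* ≈ 104, C* ≈ 7.62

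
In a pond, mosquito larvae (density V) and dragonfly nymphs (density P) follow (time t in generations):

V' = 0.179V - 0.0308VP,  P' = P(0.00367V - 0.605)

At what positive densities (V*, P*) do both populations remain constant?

Set dP/dt = 0 with P > 0: 0.00367V - 0.605 = 0, so V* = 0.605/0.00367 = 165.
Set dV/dt = 0 with V > 0: 0.179 - 0.0308P = 0, so P* = 0.179/0.0308 = 5.81.

V* ≈ 165, P* ≈ 5.81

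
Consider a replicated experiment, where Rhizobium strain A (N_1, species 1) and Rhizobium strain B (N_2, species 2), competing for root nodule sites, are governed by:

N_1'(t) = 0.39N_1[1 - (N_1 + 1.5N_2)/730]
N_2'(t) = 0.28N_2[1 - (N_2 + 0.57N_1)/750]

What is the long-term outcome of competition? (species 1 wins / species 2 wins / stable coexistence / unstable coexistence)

Compare the nullcline intercepts: K1/α12 = 730/1.5 = 487 < K2 = 750; K2/α21 = 750/0.57 = 1320 > K1 = 730.
Since the inequalities point opposite ways, species 2 can invade but species 1 cannot.

species 2 excludes species 1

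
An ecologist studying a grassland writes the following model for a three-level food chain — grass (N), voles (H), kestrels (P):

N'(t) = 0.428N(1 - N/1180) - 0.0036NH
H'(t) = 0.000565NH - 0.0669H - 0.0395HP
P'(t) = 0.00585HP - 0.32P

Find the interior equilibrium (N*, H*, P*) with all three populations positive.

N* ≈ 637, H* ≈ 54.7, P* ≈ 7.42

From dP/dt = 0: 0.00585H* = 0.32, so H* = 54.7.
From dN/dt = 0: 0.428(1 - N*/1180) = 0.0036·54.7, giving N* = 1180·(1 - 0.46) = 637.
From dH/dt = 0: 0.000565·637 - 0.0669 = 0.0395P*, so P* = 0.293/0.0395 = 7.42.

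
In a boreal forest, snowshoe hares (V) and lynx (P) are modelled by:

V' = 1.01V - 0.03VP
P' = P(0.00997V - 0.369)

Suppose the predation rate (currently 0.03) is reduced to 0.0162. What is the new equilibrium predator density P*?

P* ≈ 62.3

At the interior fixed point, setting dV/dt = 0 with V > 0 fixes P* = (prey growth rate)/(VP coefficient) — independent of the other coefficients.
With the change, P* = 1.01/0.0162 = 62.3; it rises from 33.7.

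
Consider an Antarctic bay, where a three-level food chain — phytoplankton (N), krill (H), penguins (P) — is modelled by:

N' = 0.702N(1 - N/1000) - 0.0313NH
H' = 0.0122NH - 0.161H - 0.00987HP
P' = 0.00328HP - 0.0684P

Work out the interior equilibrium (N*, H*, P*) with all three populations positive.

From dP/dt = 0: 0.00328H* = 0.0684, so H* = 20.9.
From dN/dt = 0: 0.702(1 - N*/1000) = 0.0313·20.9, giving N* = 1000·(1 - 0.93) = 70.2.
From dH/dt = 0: 0.0122·70.2 - 0.161 = 0.00987P*, so P* = 0.695/0.00987 = 70.5.

N* ≈ 70.2, H* ≈ 20.9, P* ≈ 70.5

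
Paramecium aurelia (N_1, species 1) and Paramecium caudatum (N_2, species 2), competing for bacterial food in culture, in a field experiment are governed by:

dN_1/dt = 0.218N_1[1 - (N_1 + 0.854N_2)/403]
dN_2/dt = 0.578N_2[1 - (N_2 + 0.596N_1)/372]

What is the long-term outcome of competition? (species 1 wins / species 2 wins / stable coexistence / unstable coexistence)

Compare the nullcline intercepts: K1/α12 = 403/0.854 = 472 > K2 = 372; K2/α21 = 372/0.596 = 624 > K1 = 403.
Since both inequalities hold, each species can invade when rare, so the interior equilibrium is stable.

stable coexistence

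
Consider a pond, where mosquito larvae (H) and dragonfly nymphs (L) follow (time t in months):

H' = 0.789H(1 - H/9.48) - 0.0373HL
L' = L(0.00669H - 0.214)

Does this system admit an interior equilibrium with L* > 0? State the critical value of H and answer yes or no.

Threshold H = 32; K < 32, so no, the predator goes extinct.

The predator equation gives dL/dt > 0 only when H > 0.214/0.00669 = 32.
Without the predator, H → K = 9.48. Since 9.48 < 32, the predator cannot invade.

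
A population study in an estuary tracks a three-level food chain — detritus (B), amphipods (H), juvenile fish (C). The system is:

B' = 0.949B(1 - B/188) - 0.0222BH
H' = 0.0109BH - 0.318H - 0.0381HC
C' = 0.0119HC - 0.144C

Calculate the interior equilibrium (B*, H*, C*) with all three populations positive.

From dC/dt = 0: 0.0119H* = 0.144, so H* = 12.1.
From dB/dt = 0: 0.949(1 - B*/188) = 0.0222·12.1, giving B* = 188·(1 - 0.283) = 135.
From dH/dt = 0: 0.0109·135 - 0.318 = 0.0381C*, so C* = 1.15/0.0381 = 30.2.

B* ≈ 135, H* ≈ 12.1, C* ≈ 30.2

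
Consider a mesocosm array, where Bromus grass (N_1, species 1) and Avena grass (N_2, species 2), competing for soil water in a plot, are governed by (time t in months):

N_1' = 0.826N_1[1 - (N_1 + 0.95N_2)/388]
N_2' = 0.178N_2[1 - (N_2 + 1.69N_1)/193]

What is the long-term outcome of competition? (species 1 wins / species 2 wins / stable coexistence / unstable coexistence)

Compare the nullcline intercepts: K1/α12 = 388/0.95 = 408 > K2 = 193; K2/α21 = 193/1.69 = 114 < K1 = 388.
Since the inequalities point opposite ways, species 1 can invade but species 2 cannot.

species 1 excludes species 2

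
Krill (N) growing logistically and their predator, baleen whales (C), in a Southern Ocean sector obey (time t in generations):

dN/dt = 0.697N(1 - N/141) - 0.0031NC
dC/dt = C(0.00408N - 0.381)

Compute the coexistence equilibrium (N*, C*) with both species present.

From dC/dt = 0 with C > 0: 0.00408N* = 0.381, so N* = 93.4.
Substitute into dN/dt = 0: 0.697(1 - 93.4/141) = 0.0031C*.
The bracket is 0.338, giving C* = 0.235/0.0031 = 75.9.

N* ≈ 93.4, C* ≈ 75.9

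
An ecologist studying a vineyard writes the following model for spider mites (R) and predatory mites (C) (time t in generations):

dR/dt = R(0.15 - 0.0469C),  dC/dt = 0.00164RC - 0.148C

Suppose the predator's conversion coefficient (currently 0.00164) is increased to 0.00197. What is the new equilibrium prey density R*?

At the interior fixed point, setting dC/dt = 0 with C > 0 fixes R* = (predator death rate)/(RC coefficient) — independent of the other coefficients.
With the change, R* = 0.148/0.00197 = 75.1; it falls from 90.2.

R* ≈ 75.1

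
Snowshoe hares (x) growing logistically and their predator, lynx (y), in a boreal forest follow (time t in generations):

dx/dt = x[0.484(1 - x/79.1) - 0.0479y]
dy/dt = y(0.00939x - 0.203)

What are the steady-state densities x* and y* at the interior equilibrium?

From dy/dt = 0 with y > 0: 0.00939x* = 0.203, so x* = 21.6.
Substitute into dx/dt = 0: 0.484(1 - 21.6/79.1) = 0.0479y*.
The bracket is 0.727, giving y* = 0.352/0.0479 = 7.34.

x* ≈ 21.6, y* ≈ 7.34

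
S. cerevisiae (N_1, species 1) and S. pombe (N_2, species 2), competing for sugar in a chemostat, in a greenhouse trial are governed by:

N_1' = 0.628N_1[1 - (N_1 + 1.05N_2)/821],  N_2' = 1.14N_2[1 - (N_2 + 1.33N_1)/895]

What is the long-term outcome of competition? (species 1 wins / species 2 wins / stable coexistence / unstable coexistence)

Compare the nullcline intercepts: K1/α12 = 821/1.05 = 782 < K2 = 895; K2/α21 = 895/1.33 = 673 < K1 = 821.
Since both are reversed, neither can invade when rare; the interior point is a saddle.

unstable coexistence (outcome depends on initial conditions)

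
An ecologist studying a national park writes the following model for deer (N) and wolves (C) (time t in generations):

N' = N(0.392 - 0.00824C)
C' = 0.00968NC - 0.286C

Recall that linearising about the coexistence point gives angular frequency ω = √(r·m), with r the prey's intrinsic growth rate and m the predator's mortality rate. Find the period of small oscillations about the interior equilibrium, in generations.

T ≈ 18.8 generations

Here r = 0.392 and m = 0.286, so r·m = 0.112.
ω = √0.112 = 0.335 per generation, hence T = 2π/ω ≈ 18.8 generations.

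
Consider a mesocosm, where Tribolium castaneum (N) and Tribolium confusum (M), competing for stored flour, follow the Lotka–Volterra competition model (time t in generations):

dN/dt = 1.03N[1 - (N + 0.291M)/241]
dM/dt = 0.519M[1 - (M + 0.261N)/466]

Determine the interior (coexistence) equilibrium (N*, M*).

Setting both brackets to zero gives the nullclines N + 0.291M = 241 and 0.261N + M = 466.
Substituting M = 466 - 0.261N into the first: N(1 - 0.291·0.261) = 241 - 0.291·466.
So N* = 105/0.924 = 114, and then M* = 466 - 0.261·114 = 436.

N* ≈ 114, M* ≈ 436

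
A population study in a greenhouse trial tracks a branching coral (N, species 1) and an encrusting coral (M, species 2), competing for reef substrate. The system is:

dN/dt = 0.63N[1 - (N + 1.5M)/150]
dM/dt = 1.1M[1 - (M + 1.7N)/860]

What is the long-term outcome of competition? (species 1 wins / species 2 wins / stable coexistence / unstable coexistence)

Compare the nullcline intercepts: K1/α12 = 150/1.5 = 100 < K2 = 860; K2/α21 = 860/1.7 = 506 > K1 = 150.
Since the inequalities point opposite ways, species 2 can invade but species 1 cannot.

species 2 excludes species 1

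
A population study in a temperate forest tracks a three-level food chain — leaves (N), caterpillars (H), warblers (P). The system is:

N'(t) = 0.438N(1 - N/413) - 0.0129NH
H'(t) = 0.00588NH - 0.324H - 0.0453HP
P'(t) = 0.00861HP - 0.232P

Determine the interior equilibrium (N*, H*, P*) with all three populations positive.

From dP/dt = 0: 0.00861H* = 0.232, so H* = 26.9.
From dN/dt = 0: 0.438(1 - N*/413) = 0.0129·26.9, giving N* = 413·(1 - 0.794) = 85.2.
From dH/dt = 0: 0.00588·85.2 - 0.324 = 0.0453P*, so P* = 0.177/0.0453 = 3.91.

N* ≈ 85.2, H* ≈ 26.9, P* ≈ 3.91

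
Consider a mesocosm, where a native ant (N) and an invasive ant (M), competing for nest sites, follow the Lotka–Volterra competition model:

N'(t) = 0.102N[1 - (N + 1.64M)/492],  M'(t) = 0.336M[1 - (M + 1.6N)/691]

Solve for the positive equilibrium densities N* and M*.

Setting both brackets to zero gives the nullclines N + 1.64M = 492 and 1.6N + M = 691.
Substituting M = 691 - 1.6N into the first: N(1 - 1.64·1.6) = 492 - 1.64·691.
So N* = -641/-1.62 = 395, and then M* = 691 - 1.6·395 = 59.2.

N* ≈ 395, M* ≈ 59.2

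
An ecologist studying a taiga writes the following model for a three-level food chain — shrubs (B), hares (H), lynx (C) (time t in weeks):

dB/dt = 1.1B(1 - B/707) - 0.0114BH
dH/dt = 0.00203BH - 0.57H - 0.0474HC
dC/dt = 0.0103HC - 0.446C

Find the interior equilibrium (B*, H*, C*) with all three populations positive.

B* ≈ 390, H* ≈ 43.3, C* ≈ 4.67

From dC/dt = 0: 0.0103H* = 0.446, so H* = 43.3.
From dB/dt = 0: 1.1(1 - B*/707) = 0.0114·43.3, giving B* = 707·(1 - 0.449) = 390.
From dH/dt = 0: 0.00203·390 - 0.57 = 0.0474C*, so C* = 0.221/0.0474 = 4.67.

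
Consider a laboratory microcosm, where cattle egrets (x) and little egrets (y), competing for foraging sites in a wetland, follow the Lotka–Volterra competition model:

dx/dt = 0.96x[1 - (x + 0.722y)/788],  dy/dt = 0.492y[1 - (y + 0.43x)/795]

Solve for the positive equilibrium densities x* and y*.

x* ≈ 310, y* ≈ 662

Setting both brackets to zero gives the nullclines x + 0.722y = 788 and 0.43x + y = 795.
Substituting y = 795 - 0.43x into the first: x(1 - 0.722·0.43) = 788 - 0.722·795.
So x* = 214/0.69 = 310, and then y* = 795 - 0.43·310 = 662.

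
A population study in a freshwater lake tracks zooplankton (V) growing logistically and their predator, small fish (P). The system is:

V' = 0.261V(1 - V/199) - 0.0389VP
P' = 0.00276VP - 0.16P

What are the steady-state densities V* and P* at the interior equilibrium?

V* ≈ 58, P* ≈ 4.75

From dP/dt = 0 with P > 0: 0.00276V* = 0.16, so V* = 58.
Substitute into dV/dt = 0: 0.261(1 - 58/199) = 0.0389P*.
The bracket is 0.709, giving P* = 0.185/0.0389 = 4.75.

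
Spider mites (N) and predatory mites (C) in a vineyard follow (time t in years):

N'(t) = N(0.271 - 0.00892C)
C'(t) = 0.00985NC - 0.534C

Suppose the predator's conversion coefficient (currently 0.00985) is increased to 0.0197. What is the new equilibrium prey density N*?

N* ≈ 27.1

At the interior fixed point, setting dC/dt = 0 with C > 0 fixes N* = (predator death rate)/(NC coefficient) — independent of the other coefficients.
With the change, N* = 0.534/0.0197 = 27.1; it falls from 54.2.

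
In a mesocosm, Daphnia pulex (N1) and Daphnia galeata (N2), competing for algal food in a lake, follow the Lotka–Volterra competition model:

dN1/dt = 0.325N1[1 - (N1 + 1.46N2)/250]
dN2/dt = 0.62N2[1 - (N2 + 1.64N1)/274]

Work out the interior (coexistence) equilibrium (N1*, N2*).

N1* ≈ 108, N2* ≈ 97.5

Setting both brackets to zero gives the nullclines N1 + 1.46N2 = 250 and 1.64N1 + N2 = 274.
Substituting N2 = 274 - 1.64N1 into the first: N1(1 - 1.46·1.64) = 250 - 1.46·274.
So N1* = -150/-1.39 = 108, and then N2* = 274 - 1.64·108 = 97.5.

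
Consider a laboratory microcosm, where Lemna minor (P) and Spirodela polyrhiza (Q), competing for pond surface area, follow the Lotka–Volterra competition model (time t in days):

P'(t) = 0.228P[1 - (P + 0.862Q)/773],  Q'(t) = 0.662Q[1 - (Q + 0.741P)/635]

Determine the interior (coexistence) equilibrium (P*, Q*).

P* ≈ 625, Q* ≈ 172

Setting both brackets to zero gives the nullclines P + 0.862Q = 773 and 0.741P + Q = 635.
Substituting Q = 635 - 0.741P into the first: P(1 - 0.862·0.741) = 773 - 0.862·635.
So P* = 226/0.361 = 625, and then Q* = 635 - 0.741·625 = 172.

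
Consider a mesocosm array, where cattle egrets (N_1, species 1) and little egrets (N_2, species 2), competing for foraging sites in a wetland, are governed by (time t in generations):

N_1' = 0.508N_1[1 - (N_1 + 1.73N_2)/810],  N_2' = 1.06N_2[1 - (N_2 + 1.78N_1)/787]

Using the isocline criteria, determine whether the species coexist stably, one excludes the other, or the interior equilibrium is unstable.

unstable coexistence (outcome depends on initial conditions)

Compare the nullcline intercepts: K1/α12 = 810/1.73 = 468 < K2 = 787; K2/α21 = 787/1.78 = 442 < K1 = 810.
Since both are reversed, neither can invade when rare; the interior point is a saddle.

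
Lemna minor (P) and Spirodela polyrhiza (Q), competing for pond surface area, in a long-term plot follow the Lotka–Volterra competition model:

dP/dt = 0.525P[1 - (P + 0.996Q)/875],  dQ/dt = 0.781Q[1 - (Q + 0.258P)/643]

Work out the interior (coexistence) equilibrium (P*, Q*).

P* ≈ 316, Q* ≈ 562

Setting both brackets to zero gives the nullclines P + 0.996Q = 875 and 0.258P + Q = 643.
Substituting Q = 643 - 0.258P into the first: P(1 - 0.996·0.258) = 875 - 0.996·643.
So P* = 235/0.743 = 316, and then Q* = 643 - 0.258·316 = 562.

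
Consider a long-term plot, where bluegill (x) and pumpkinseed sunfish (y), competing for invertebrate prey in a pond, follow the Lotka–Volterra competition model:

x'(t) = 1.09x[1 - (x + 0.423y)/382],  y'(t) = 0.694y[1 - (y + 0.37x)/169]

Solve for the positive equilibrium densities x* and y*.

Setting both brackets to zero gives the nullclines x + 0.423y = 382 and 0.37x + y = 169.
Substituting y = 169 - 0.37x into the first: x(1 - 0.423·0.37) = 382 - 0.423·169.
So x* = 311/0.843 = 368, and then y* = 169 - 0.37·368 = 32.8.

x* ≈ 368, y* ≈ 32.8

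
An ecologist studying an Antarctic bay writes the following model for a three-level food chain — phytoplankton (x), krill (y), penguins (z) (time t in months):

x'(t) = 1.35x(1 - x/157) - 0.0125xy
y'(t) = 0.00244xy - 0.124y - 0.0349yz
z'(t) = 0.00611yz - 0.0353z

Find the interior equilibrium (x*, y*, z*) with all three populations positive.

x* ≈ 149, y* ≈ 5.78, z* ≈ 6.84

From dz/dt = 0: 0.00611y* = 0.0353, so y* = 5.78.
From dx/dt = 0: 1.35(1 - x*/157) = 0.0125·5.78, giving x* = 157·(1 - 0.0535) = 149.
From dy/dt = 0: 0.00244·149 - 0.124 = 0.0349z*, so z* = 0.239/0.0349 = 6.84.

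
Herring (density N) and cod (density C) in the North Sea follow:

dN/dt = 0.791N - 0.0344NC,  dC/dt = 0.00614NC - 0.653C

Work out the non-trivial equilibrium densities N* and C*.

Set dC/dt = 0 with C > 0: 0.00614N - 0.653 = 0, so N* = 0.653/0.00614 = 106.
Set dN/dt = 0 with N > 0: 0.791 - 0.0344C = 0, so C* = 0.791/0.0344 = 23.

N* ≈ 106, C* ≈ 23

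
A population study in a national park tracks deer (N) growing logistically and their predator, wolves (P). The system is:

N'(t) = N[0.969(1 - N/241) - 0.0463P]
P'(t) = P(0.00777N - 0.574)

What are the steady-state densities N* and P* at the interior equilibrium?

From dP/dt = 0 with P > 0: 0.00777N* = 0.574, so N* = 73.9.
Substitute into dN/dt = 0: 0.969(1 - 73.9/241) = 0.0463P*.
The bracket is 0.693, giving P* = 0.672/0.0463 = 14.5.

N* ≈ 73.9, P* ≈ 14.5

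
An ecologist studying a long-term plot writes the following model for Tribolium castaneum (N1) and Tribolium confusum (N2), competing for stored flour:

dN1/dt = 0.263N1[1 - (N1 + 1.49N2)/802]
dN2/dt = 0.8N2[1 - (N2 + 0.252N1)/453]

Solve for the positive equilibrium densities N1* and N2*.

N1* ≈ 203, N2* ≈ 402

Setting both brackets to zero gives the nullclines N1 + 1.49N2 = 802 and 0.252N1 + N2 = 453.
Substituting N2 = 453 - 0.252N1 into the first: N1(1 - 1.49·0.252) = 802 - 1.49·453.
So N1* = 127/0.625 = 203, and then N2* = 453 - 0.252·203 = 402.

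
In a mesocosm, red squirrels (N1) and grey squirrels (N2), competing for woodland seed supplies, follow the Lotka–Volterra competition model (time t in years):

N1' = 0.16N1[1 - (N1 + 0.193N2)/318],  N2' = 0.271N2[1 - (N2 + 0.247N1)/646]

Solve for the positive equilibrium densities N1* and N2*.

N1* ≈ 203, N2* ≈ 596

Setting both brackets to zero gives the nullclines N1 + 0.193N2 = 318 and 0.247N1 + N2 = 646.
Substituting N2 = 646 - 0.247N1 into the first: N1(1 - 0.193·0.247) = 318 - 0.193·646.
So N1* = 193/0.952 = 203, and then N2* = 646 - 0.247·203 = 596.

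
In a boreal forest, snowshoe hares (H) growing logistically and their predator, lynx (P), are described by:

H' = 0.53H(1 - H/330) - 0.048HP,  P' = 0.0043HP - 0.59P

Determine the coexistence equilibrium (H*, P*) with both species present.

H* ≈ 137, P* ≈ 6.45

From dP/dt = 0 with P > 0: 0.0043H* = 0.59, so H* = 137.
Substitute into dH/dt = 0: 0.53(1 - 137/330) = 0.048P*.
The bracket is 0.584, giving P* = 0.31/0.048 = 6.45.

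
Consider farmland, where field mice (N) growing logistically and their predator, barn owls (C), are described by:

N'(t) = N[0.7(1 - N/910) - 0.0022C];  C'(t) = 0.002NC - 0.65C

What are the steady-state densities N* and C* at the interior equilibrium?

From dC/dt = 0 with C > 0: 0.002N* = 0.65, so N* = 325.
Substitute into dN/dt = 0: 0.7(1 - 325/910) = 0.0022C*.
The bracket is 0.643, giving C* = 0.45/0.0022 = 205.

N* ≈ 325, C* ≈ 205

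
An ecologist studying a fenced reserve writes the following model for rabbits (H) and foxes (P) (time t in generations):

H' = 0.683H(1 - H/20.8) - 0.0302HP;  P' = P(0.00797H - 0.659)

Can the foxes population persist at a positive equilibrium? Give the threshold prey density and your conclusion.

The predator equation gives dP/dt > 0 only when H > 0.659/0.00797 = 82.7.
Without the predator, H → K = 20.8. Since 20.8 < 82.7, the predator cannot invade.

Threshold H = 82.7; K < 82.7, so no, the predator goes extinct.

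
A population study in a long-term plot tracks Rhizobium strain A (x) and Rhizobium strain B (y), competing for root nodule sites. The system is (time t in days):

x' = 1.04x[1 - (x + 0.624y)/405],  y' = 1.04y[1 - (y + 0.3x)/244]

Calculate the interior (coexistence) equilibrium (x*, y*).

Setting both brackets to zero gives the nullclines x + 0.624y = 405 and 0.3x + y = 244.
Substituting y = 244 - 0.3x into the first: x(1 - 0.624·0.3) = 405 - 0.624·244.
So x* = 253/0.813 = 311, and then y* = 244 - 0.3·311 = 151.

x* ≈ 311, y* ≈ 151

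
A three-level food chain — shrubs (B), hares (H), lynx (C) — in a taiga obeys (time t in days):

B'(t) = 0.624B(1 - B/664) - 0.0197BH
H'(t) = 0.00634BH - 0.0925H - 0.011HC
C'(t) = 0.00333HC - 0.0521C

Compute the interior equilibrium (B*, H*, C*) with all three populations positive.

From dC/dt = 0: 0.00333H* = 0.0521, so H* = 15.6.
From dB/dt = 0: 0.624(1 - B*/664) = 0.0197·15.6, giving B* = 664·(1 - 0.494) = 336.
From dH/dt = 0: 0.00634·336 - 0.0925 = 0.011C*, so C* = 2.04/0.011 = 185.

B* ≈ 336, H* ≈ 15.6, C* ≈ 185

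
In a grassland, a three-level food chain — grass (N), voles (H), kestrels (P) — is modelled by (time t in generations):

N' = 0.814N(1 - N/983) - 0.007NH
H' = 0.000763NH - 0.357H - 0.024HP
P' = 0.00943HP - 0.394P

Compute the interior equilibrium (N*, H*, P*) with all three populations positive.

From dP/dt = 0: 0.00943H* = 0.394, so H* = 41.8.
From dN/dt = 0: 0.814(1 - N*/983) = 0.007·41.8, giving N* = 983·(1 - 0.359) = 630.
From dH/dt = 0: 0.000763·630 - 0.357 = 0.024P*, so P* = 0.124/0.024 = 5.15.

N* ≈ 630, H* ≈ 41.8, P* ≈ 5.15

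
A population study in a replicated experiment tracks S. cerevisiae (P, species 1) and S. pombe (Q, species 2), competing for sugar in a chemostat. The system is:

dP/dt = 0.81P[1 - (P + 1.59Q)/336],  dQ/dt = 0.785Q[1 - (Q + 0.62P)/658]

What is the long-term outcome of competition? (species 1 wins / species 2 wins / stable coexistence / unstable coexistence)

Compare the nullcline intercepts: K1/α12 = 336/1.59 = 211 < K2 = 658; K2/α21 = 658/0.62 = 1060 > K1 = 336.
Since the inequalities point opposite ways, species 2 can invade but species 1 cannot.

species 2 excludes species 1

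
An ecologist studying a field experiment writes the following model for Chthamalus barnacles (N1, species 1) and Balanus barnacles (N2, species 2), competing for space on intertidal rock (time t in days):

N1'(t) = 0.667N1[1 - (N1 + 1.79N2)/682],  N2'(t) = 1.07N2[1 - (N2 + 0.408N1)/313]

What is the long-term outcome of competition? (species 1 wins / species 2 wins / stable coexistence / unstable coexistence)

stable coexistence

Compare the nullcline intercepts: K1/α12 = 682/1.79 = 381 > K2 = 313; K2/α21 = 313/0.408 = 767 > K1 = 682.
Since both inequalities hold, each species can invade when rare, so the interior equilibrium is stable.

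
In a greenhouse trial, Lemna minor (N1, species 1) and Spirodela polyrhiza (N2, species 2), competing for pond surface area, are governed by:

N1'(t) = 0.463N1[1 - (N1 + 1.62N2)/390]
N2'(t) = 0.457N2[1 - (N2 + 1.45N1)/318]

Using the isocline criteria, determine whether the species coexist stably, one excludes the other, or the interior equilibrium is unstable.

Compare the nullcline intercepts: K1/α12 = 390/1.62 = 241 < K2 = 318; K2/α21 = 318/1.45 = 219 < K1 = 390.
Since both are reversed, neither can invade when rare; the interior point is a saddle.

unstable coexistence (outcome depends on initial conditions)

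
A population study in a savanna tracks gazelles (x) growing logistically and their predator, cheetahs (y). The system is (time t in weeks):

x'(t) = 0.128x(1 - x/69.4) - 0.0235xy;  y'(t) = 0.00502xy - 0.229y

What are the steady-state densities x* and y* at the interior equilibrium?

x* ≈ 45.6, y* ≈ 1.87

From dy/dt = 0 with y > 0: 0.00502x* = 0.229, so x* = 45.6.
Substitute into dx/dt = 0: 0.128(1 - 45.6/69.4) = 0.0235y*.
The bracket is 0.343, giving y* = 0.0439/0.0235 = 1.87.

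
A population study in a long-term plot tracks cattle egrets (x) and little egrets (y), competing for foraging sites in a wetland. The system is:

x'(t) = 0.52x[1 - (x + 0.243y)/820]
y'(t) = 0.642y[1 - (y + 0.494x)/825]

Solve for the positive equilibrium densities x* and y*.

x* ≈ 704, y* ≈ 477

Setting both brackets to zero gives the nullclines x + 0.243y = 820 and 0.494x + y = 825.
Substituting y = 825 - 0.494x into the first: x(1 - 0.243·0.494) = 820 - 0.243·825.
So x* = 620/0.88 = 704, and then y* = 825 - 0.494·704 = 477.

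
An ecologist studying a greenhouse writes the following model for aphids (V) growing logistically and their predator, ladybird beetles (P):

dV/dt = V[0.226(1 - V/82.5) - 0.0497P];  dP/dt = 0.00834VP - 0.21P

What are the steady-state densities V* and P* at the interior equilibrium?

From dP/dt = 0 with P > 0: 0.00834V* = 0.21, so V* = 25.2.
Substitute into dV/dt = 0: 0.226(1 - 25.2/82.5) = 0.0497P*.
The bracket is 0.695, giving P* = 0.157/0.0497 = 3.16.

V* ≈ 25.2, P* ≈ 3.16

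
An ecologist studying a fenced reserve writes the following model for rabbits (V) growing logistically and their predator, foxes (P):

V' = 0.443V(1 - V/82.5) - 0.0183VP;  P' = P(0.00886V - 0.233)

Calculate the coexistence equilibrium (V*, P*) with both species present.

From dP/dt = 0 with P > 0: 0.00886V* = 0.233, so V* = 26.3.
Substitute into dV/dt = 0: 0.443(1 - 26.3/82.5) = 0.0183P*.
The bracket is 0.681, giving P* = 0.302/0.0183 = 16.5.

V* ≈ 26.3, P* ≈ 16.5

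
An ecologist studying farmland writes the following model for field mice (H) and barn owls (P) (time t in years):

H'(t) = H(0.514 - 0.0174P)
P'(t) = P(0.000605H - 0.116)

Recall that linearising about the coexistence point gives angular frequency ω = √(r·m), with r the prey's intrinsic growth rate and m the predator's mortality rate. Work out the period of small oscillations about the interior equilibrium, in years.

Here r = 0.514 and m = 0.116, so r·m = 0.0596.
ω = √0.0596 = 0.244 per year, hence T = 2π/ω ≈ 25.7 years.

T ≈ 25.7 years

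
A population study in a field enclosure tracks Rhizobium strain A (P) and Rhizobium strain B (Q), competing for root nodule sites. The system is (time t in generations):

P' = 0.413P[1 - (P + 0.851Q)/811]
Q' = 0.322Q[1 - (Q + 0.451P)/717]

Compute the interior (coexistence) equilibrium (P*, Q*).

P* ≈ 326, Q* ≈ 570

Setting both brackets to zero gives the nullclines P + 0.851Q = 811 and 0.451P + Q = 717.
Substituting Q = 717 - 0.451P into the first: P(1 - 0.851·0.451) = 811 - 0.851·717.
So P* = 201/0.616 = 326, and then Q* = 717 - 0.451·326 = 570.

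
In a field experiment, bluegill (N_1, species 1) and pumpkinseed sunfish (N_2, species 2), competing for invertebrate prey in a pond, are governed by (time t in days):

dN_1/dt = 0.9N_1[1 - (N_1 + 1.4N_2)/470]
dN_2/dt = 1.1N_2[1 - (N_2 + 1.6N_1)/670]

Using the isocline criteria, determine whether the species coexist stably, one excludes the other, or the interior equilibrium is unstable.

Compare the nullcline intercepts: K1/α12 = 470/1.4 = 336 < K2 = 670; K2/α21 = 670/1.6 = 419 < K1 = 470.
Since both are reversed, neither can invade when rare; the interior point is a saddle.

unstable coexistence (outcome depends on initial conditions)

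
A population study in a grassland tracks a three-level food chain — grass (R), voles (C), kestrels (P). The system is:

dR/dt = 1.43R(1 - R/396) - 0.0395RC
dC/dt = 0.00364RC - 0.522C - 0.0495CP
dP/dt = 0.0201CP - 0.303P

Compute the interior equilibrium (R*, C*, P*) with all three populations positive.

R* ≈ 231, C* ≈ 15.1, P* ≈ 6.45

From dP/dt = 0: 0.0201C* = 0.303, so C* = 15.1.
From dR/dt = 0: 1.43(1 - R*/396) = 0.0395·15.1, giving R* = 396·(1 - 0.416) = 231.
From dC/dt = 0: 0.00364·231 - 0.522 = 0.0495P*, so P* = 0.319/0.0495 = 6.45.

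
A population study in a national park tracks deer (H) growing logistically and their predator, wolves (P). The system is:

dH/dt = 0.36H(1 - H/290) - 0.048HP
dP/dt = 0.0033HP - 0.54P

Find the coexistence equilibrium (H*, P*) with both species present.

From dP/dt = 0 with P > 0: 0.0033H* = 0.54, so H* = 164.
Substitute into dH/dt = 0: 0.36(1 - 164/290) = 0.048P*.
The bracket is 0.436, giving P* = 0.157/0.048 = 3.27.

H* ≈ 164, P* ≈ 3.27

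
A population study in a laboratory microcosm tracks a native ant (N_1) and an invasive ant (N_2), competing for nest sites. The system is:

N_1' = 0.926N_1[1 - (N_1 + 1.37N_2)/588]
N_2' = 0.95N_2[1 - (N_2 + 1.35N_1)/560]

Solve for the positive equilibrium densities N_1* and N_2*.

Setting both brackets to zero gives the nullclines N_1 + 1.37N_2 = 588 and 1.35N_1 + N_2 = 560.
Substituting N_2 = 560 - 1.35N_1 into the first: N_1(1 - 1.37·1.35) = 588 - 1.37·560.
So N_1* = -179/-0.85 = 211, and then N_2* = 560 - 1.35·211 = 275.

N_1* ≈ 211, N_2* ≈ 275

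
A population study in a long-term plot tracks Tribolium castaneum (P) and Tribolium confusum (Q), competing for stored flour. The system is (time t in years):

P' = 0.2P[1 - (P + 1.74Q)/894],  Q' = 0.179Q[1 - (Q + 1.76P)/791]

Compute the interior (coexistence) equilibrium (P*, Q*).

P* ≈ 234, Q* ≈ 379

Setting both brackets to zero gives the nullclines P + 1.74Q = 894 and 1.76P + Q = 791.
Substituting Q = 791 - 1.76P into the first: P(1 - 1.74·1.76) = 894 - 1.74·791.
So P* = -482/-2.06 = 234, and then Q* = 791 - 1.76·234 = 379.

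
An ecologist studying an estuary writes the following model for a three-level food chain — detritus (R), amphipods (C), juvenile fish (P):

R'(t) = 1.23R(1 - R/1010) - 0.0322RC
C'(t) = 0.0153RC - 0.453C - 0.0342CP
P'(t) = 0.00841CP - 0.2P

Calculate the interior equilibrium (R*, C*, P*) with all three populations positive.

From dP/dt = 0: 0.00841C* = 0.2, so C* = 23.8.
From dR/dt = 0: 1.23(1 - R*/1010) = 0.0322·23.8, giving R* = 1010·(1 - 0.623) = 381.
From dC/dt = 0: 0.0153·381 - 0.453 = 0.0342P*, so P* = 5.38/0.0342 = 157.

R* ≈ 381, C* ≈ 23.8, P* ≈ 157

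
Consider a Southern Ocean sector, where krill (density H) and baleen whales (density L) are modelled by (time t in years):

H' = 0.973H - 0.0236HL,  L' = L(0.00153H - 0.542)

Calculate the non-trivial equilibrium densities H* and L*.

H* ≈ 354, L* ≈ 41.2

Set dL/dt = 0 with L > 0: 0.00153H - 0.542 = 0, so H* = 0.542/0.00153 = 354.
Set dH/dt = 0 with H > 0: 0.973 - 0.0236L = 0, so L* = 0.973/0.0236 = 41.2.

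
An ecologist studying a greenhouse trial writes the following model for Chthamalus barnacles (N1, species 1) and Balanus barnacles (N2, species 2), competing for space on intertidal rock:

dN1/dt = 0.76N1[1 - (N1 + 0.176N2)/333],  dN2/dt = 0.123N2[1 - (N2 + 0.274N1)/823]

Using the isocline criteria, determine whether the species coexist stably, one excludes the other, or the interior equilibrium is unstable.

stable coexistence

Compare the nullcline intercepts: K1/α12 = 333/0.176 = 1890 > K2 = 823; K2/α21 = 823/0.274 = 3000 > K1 = 333.
Since both inequalities hold, each species can invade when rare, so the interior equilibrium is stable.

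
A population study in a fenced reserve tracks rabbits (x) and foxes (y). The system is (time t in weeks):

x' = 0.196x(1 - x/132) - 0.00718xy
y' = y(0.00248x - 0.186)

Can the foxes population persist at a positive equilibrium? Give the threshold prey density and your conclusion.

Threshold x = 75; K > 75, so yes, the predator persists.

The predator equation gives dy/dt > 0 only when x > 0.186/0.00248 = 75.
Without the predator, x → K = 132. Since 132 > 75, the predator can invade and persist.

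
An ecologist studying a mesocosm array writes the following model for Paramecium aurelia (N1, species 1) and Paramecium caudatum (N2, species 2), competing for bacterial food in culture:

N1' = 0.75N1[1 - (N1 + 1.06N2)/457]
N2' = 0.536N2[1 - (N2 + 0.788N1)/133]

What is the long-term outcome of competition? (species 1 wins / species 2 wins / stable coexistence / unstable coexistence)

Compare the nullcline intercepts: K1/α12 = 457/1.06 = 431 > K2 = 133; K2/α21 = 133/0.788 = 169 < K1 = 457.
Since the inequalities point opposite ways, species 1 can invade but species 2 cannot.

species 1 excludes species 2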